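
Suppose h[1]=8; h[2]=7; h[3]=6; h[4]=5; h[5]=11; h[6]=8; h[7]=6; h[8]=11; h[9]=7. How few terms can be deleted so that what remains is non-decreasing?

Fewest deletions = n − (longest non-decreasing subsequence).
i:      1  2  3  4  5  6  7  8  9
h[i]:   8  7  6  5 11  8  6 11  7
dp:     1  1  1  1  2  2  2  3  3
max dp = 3, so deletions = 9 − 3 = 6.

6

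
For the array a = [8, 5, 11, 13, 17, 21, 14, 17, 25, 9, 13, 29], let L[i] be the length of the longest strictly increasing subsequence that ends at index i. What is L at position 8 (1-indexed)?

5

dp[i] = 1 + max{dp[j] : j<i, a[j]<a[i]} (or 1 if no such j):
i:      1  2  3  4  5  6  7  8  9 10 11 12
a[i]:   8  5 11 13 17 21 14 17 25  9 13 29
dp:     1  1  2  3  4  5  4  5  6  2  3  7
At index 8 the value is 5.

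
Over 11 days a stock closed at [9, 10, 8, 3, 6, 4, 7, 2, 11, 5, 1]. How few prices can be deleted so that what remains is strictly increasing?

Fewest deletions = n − (longest strictly increasing subsequence).
i:      1  2  3  4  5  6  7  8  9 10 11
a[i]:   9 10  8  3  6  4  7  2 11  5  1
dp:     1  2  1  1  2  2  3  1  4  3  1
max dp = 4, so deletions = 11 − 4 = 7.

7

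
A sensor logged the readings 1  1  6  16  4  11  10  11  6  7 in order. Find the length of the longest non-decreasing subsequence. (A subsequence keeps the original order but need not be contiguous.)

5

Let dp[i] be the length of the longest such subsequence ending at index i:
i:      1  2  3  4  5  6  7  8  9 10
a[i]:   1  1  6 16  4 11 10 11  6  7
dp:     1  2  3  4  3  4  4  5  4  5
Maximum dp value is 5.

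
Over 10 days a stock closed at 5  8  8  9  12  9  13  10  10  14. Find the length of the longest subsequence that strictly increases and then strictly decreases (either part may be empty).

6

inc[i] = longest strictly increasing subsequence ending at i; dec[i] = longest strictly decreasing subsequence starting at i:
i:      1  2  3  4  5  6  7  8  9 10
a[i]:   5  8  8  9 12  9 13 10 10 14
inc:    1  2  2  3  4  3  5  4  4  6
dec:    1  1  1  1  2  1  2  1  1  1
Best peak at i=7 (value 13): inc=5, dec=2, length 5+2−1 = 6.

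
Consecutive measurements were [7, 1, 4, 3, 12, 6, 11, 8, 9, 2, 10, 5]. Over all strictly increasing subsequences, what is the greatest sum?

38

Let S[i] be the best sum of a strictly increasing subsequence ending at i:
i:      1  2  3  4  5  6  7  8  9 10 11 12
a[i]:   7  1  4  3 12  6 11  8  9  2 10  5
S:      7  1  5  4 19 11 22 19 28  3 38 10
Maximum is 38 (e.g. 1 + 4 + 6 + 8 + 9 + 10).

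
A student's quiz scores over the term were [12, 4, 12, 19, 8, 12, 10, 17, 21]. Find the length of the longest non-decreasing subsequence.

Track the smallest tail for each achievable length (allowing ties):
12 → extends → [12]
4 → replaces 12 → [4]
12 → extends → [4, 12]
19 → extends → [4, 12, 19]
8 → replaces 12 → [4, 8, 19]
12 → replaces 19 → [4, 8, 12]
10 → replaces 12 → [4, 8, 10]
17 → extends → [4, 8, 10, 17]
21 → extends → [4, 8, 10, 17, 21]
Five tails, so the longest non-decreasing subsequence has length 5 (e.g. 12, 12, 12, 17, 21).

5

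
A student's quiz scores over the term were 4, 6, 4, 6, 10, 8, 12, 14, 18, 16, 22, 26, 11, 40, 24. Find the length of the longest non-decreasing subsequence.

10

Let dp[i] be the length of the longest such subsequence ending at index i:
i:      1  2  3  4  5  6  7  8  9 10 11 12 13 14 15
a[i]:   4  6  4  6 10  8 12 14 18 16 22 26 11 40 24
dp:     1  2  2  3  4  4  5  6  7  7  8  9  5 10  9
Maximum dp value is 10.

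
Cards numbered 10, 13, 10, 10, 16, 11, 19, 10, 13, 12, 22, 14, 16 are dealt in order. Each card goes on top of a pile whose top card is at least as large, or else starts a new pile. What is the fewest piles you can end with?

The minimum number of non-increasing subsequences covering a sequence equals the length of its longest strictly increasing subsequence.
LIS length is 5 (e.g. 10, 13, 16, 19, 22), so 5 piles are needed.

5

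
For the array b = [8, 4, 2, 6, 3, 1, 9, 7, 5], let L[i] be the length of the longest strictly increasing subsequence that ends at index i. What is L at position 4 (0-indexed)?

dp[i] = 1 + max{dp[j] : j<i, b[j]<b[i]} (or 1 if no such j):
i:     0 1 2 3 4 5 6 7 8
b[i]:  8 4 2 6 3 1 9 7 5
dp:    1 1 1 2 2 1 3 3 3
At index 4 the value is 2.

2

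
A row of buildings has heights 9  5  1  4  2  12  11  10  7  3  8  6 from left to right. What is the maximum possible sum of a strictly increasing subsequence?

21

Let S[i] be the best sum of a strictly increasing subsequence ending at i:
i:      1  2  3  4  5  6  7  8  9 10 11 12
a[i]:   9  5  1  4  2 12 11 10  7  3  8  6
S:      9  5  1  5  3 21 20 19 12  6 20 12
Maximum is 21 (e.g. 9 + 12).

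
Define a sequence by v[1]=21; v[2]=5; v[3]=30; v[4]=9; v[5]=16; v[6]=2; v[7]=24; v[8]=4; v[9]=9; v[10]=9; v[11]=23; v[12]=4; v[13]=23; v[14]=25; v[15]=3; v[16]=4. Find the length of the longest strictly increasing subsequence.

5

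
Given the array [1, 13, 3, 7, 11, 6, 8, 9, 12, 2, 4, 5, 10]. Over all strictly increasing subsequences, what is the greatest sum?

40

Let S[i] be the best sum of a strictly increasing subsequence ending at i:
i:      1  2  3  4  5  6  7  8  9 10 11 12 13
a[i]:   1 13  3  7 11  6  8  9 12  2  4  5 10
S:      1 14  4 11 22 10 19 28 40  3  8 13 38
Maximum is 40 (e.g. 1 + 3 + 7 + 8 + 9 + 12).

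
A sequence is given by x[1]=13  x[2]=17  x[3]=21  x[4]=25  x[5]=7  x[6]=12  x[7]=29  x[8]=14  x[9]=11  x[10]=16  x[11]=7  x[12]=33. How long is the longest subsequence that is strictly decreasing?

4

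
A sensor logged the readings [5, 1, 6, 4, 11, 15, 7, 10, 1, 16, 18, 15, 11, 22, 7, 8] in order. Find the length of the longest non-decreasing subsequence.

7

Let dp[i] be the length of the longest such subsequence ending at index i:
i:      1  2  3  4  5  6  7  8  9 10 11 12 13 14 15 16
a[i]:   5  1  6  4 11 15  7 10  1 16 18 15 11 22  7  8
dp:     1  1  2  2  3  4  3  4  2  5  6  5  5  7  4  5
Maximum dp value is 7.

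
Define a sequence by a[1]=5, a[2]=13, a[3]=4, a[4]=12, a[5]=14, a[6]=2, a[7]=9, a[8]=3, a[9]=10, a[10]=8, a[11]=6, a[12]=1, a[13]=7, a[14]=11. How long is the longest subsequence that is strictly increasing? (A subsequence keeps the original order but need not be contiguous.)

Let dp[i] be the length of the longest such subsequence ending at index i:
i:      1  2  3  4  5  6  7  8  9 10 11 12 13 14
a[i]:   5 13  4 12 14  2  9  3 10  8  6  1  7 11
dp:     1  2  1  2  3  1  2  2  3  3  3  1  4  5
Maximum dp value is 5.

5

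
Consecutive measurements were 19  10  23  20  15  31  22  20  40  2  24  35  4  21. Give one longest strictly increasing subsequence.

19, 20, 22, 24, 35

Patience tails give the LIS length; then backtrack through the dp parents:
19 → extends → [19]
10 → replaces 19 → [10]
23 → extends → [10, 23]
20 → replaces 23 → [10, 20]
15 → replaces 20 → [10, 15]
31 → extends → [10, 15, 31]
22 → replaces 31 → [10, 15, 22]
20 → replaces 22 → [10, 15, 20]
40 → extends → [10, 15, 20, 40]
2 → replaces 10 → [2, 15, 20, 40]
24 → replaces 40 → [2, 15, 20, 24]
35 → extends → [2, 15, 20, 24, 35]
4 → replaces 15 → [2, 4, 20, 24, 35]
21 → replaces 24 → [2, 4, 20, 21, 35]
Length 5; one witness is 19, 20, 22, 24, 35.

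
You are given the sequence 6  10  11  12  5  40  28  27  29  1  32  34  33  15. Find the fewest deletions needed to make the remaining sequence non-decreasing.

6

Fewest deletions = n − (longest non-decreasing subsequence).
i:      1  2  3  4  5  6  7  8  9 10 11 12 13 14
a[i]:   6 10 11 12  5 40 28 27 29  1 32 34 33 15
dp:     1  2  3  4  1  5  5  5  6  1  7  8  8  5
max dp = 8, so deletions = 14 − 8 = 6.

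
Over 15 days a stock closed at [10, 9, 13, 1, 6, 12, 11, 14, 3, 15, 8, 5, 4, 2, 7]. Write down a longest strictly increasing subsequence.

Patience tails give the LIS length; then backtrack through the dp parents:
10 → extends → [10]
9 → replaces 10 → [9]
13 → extends → [9, 13]
1 → replaces 9 → [1, 13]
6 → replaces 13 → [1, 6]
12 → extends → [1, 6, 12]
11 → replaces 12 → [1, 6, 11]
14 → extends → [1, 6, 11, 14]
3 → replaces 6 → [1, 3, 11, 14]
15 → extends → [1, 3, 11, 14, 15]
8 → replaces 11 → [1, 3, 8, 14, 15]
5 → replaces 8 → [1, 3, 5, 14, 15]
4 → replaces 5 → [1, 3, 4, 14, 15]
2 → replaces 3 → [1, 2, 4, 14, 15]
7 → replaces 14 → [1, 2, 4, 7, 15]
Length 5; one witness is 1, 6, 12, 14, 15.

1, 6, 12, 14, 15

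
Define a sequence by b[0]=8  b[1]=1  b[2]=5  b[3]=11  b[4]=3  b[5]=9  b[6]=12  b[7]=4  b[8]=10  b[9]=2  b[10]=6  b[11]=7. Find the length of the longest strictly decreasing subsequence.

Let dp[i] be the longest strictly decreasing subsequence ending at i:
i:      0  1  2  3  4  5  6  7  8  9 10 11
b[i]:   8  1  5 11  3  9 12  4 10  2  6  7
dp:     1  2  2  1  3  2  1  3  2  4  3  3
Maximum is 4.

4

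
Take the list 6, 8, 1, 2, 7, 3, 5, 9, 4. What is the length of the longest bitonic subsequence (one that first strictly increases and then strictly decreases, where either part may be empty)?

inc[i] = longest strictly increasing subsequence ending at i; dec[i] = longest strictly decreasing subsequence starting at i:
i:     1 2 3 4 5 6 7 8 9
a[i]:  6 8 1 2 7 3 5 9 4
inc:   1 2 1 2 3 3 4 5 4
dec:   3 4 1 1 3 1 2 2 1
Best peak at i=8 (value 9): inc=5, dec=2, length 5+2−1 = 6.

6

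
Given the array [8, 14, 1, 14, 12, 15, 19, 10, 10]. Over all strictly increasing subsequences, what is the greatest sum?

56

Let S[i] be the best sum of a strictly increasing subsequence ending at i:
i:      1  2  3  4  5  6  7  8  9
a[i]:   8 14  1 14 12 15 19 10 10
S:      8 22  1 22 20 37 56 18 18
Maximum is 56 (e.g. 8 + 14 + 15 + 19).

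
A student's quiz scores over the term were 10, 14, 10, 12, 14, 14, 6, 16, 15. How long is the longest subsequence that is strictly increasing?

4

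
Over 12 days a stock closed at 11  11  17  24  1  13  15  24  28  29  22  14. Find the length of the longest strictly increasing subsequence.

Let dp[i] be the length of the longest such subsequence ending at index i:
i:      1  2  3  4  5  6  7  8  9 10 11 12
a[i]:  11 11 17 24  1 13 15 24 28 29 22 14
dp:     1  1  2  3  1  2  3  4  5  6  4  3
Maximum dp value is 6.

6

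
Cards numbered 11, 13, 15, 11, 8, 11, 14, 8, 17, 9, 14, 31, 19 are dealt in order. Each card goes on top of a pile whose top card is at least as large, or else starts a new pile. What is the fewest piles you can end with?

5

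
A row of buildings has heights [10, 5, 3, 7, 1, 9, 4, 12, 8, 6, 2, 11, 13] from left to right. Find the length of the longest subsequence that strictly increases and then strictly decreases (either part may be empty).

inc[i] = longest strictly increasing subsequence ending at i; dec[i] = longest strictly decreasing subsequence starting at i:
i:      1  2  3  4  5  6  7  8  9 10 11 12 13
a[i]:  10  5  3  7  1  9  4 12  8  6  2 11 13
inc:    1  1  1  2  1  3  2  4  3  3  2  4  5
dec:    5  3  2  3  1  4  2  4  3  2  1  1  1
Best peak at i=8 (value 12): inc=4, dec=4, length 4+4−1 = 7.

7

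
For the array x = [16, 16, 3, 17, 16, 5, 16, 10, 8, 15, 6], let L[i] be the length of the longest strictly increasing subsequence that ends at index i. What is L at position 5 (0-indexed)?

dp[i] = 1 + max{dp[j] : j<i, x[j]<x[i]} (or 1 if no such j):
i:      0  1  2  3  4  5  6  7  8  9 10
x[i]:  16 16  3 17 16  5 16 10  8 15  6
dp:     1  1  1  2  2  2  3  3  3  4  3
At index 5 the value is 2.

2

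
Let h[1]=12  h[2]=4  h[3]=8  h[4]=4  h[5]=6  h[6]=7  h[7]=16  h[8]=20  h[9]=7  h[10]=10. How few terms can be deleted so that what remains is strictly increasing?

5

Fewest deletions = n − (longest strictly increasing subsequence).
Patience tails:
12 → extends → [12]
4 → replaces 12 → [4]
8 → extends → [4, 8]
4 → already a tail → [4, 8]
6 → replaces 8 → [4, 6]
7 → extends → [4, 6, 7]
16 → extends → [4, 6, 7, 16]
20 → extends → [4, 6, 7, 16, 20]
7 → already a tail → [4, 6, 7, 16, 20]
10 → replaces 16 → [4, 6, 7, 10, 20]
Longest strictly increasing subsequence has length 5, so deletions = 10 − 5 = 5.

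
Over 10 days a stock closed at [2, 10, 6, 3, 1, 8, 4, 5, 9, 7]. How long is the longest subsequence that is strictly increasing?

5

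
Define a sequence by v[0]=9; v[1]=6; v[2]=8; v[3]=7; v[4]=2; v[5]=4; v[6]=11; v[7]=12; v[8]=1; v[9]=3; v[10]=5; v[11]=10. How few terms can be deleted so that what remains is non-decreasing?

8

Fewest deletions = n − (longest non-decreasing subsequence).
Patience tails:
9 → extends → [9]
6 → replaces 9 → [6]
8 → extends → [6, 8]
7 → replaces 8 → [6, 7]
2 → replaces 6 → [2, 7]
4 → replaces 7 → [2, 4]
11 → extends → [2, 4, 11]
12 → extends → [2, 4, 11, 12]
1 → replaces 2 → [1, 4, 11, 12]
3 → replaces 4 → [1, 3, 11, 12]
5 → replaces 11 → [1, 3, 5, 12]
10 → replaces 12 → [1, 3, 5, 10]
Longest non-decreasing subsequence has length 4, so deletions = 12 − 4 = 8.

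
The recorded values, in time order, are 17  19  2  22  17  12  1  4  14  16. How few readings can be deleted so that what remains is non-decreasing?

Fewest deletions = n − (longest non-decreasing subsequence).
i:      1  2  3  4  5  6  7  8  9 10
a[i]:  17 19  2 22 17 12  1  4 14 16
dp:     1  2  1  3  2  2  1  2  3  4
max dp = 4, so deletions = 10 − 4 = 6.

6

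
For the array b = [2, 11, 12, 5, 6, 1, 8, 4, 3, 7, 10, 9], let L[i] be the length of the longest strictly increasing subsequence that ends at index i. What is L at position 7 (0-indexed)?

2

dp[i] = 1 + max{dp[j] : j<i, b[j]<b[i]} (or 1 if no such j):
i:      0  1  2  3  4  5  6  7  8  9 10 11
b[i]:   2 11 12  5  6  1  8  4  3  7 10  9
dp:     1  2  3  2  3  1  4  2  2  4  5  5
At index 7 the value is 2.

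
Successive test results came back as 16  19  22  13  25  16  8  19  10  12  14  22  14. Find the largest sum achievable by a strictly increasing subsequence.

Let S[i] be the best sum of a strictly increasing subsequence ending at i:
i:      1  2  3  4  5  6  7  8  9 10 11 12 13
a[i]:  16 19 22 13 25 16  8 19 10 12 14 22 14
S:     16 35 57 13 82 29  8 48 18 30 44 70 44
Maximum is 82 (e.g. 16 + 19 + 22 + 25).

82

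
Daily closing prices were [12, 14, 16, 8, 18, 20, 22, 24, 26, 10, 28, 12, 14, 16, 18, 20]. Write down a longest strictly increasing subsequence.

Patience tails give the LIS length; then backtrack through the dp parents:
12 → extends → [12]
14 → extends → [12, 14]
16 → extends → [12, 14, 16]
8 → replaces 12 → [8, 14, 16]
18 → extends → [8, 14, 16, 18]
20 → extends → [8, 14, 16, 18, 20]
22 → extends → [8, 14, 16, 18, 20, 22]
24 → extends → [8, 14, 16, 18, 20, 22, 24]
26 → extends → [8, 14, 16, 18, 20, 22, 24, 26]
10 → replaces 14 → [8, 10, 16, 18, 20, 22, 24, 26]
28 → extends → [8, 10, 16, 18, 20, 22, 24, 26, 28]
12 → replaces 16 → [8, 10, 12, 18, 20, 22, 24, 26, 28]
14 → replaces 18 → [8, 10, 12, 14, 20, 22, 24, 26, 28]
16 → replaces 20 → [8, 10, 12, 14, 16, 22, 24, 26, 28]
18 → replaces 22 → [8, 10, 12, 14, 16, 18, 24, 26, 28]
20 → replaces 24 → [8, 10, 12, 14, 16, 18, 20, 26, 28]
Length 9; one witness is 12, 14, 16, 18, 20, 22, 24, 26, 28.

12, 14, 16, 18, 20, 22, 24, 26, 28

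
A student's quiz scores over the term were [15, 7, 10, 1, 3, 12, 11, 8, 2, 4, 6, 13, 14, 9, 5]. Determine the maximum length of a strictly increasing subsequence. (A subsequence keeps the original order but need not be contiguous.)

Let dp[i] be the length of the longest such subsequence ending at index i:
i:      1  2  3  4  5  6  7  8  9 10 11 12 13 14 15
a[i]:  15  7 10  1  3 12 11  8  2  4  6 13 14  9  5
dp:     1  1  2  1  2  3  3  3  2  3  4  5  6  5  4
Maximum dp value is 6.

6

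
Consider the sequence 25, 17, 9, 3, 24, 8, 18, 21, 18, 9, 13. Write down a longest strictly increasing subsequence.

3, 8, 18, 21

Patience tails give the LIS length; then backtrack through the dp parents:
25 → extends → [25]
17 → replaces 25 → [17]
9 → replaces 17 → [9]
3 → replaces 9 → [3]
24 → extends → [3, 24]
8 → replaces 24 → [3, 8]
18 → extends → [3, 8, 18]
21 → extends → [3, 8, 18, 21]
18 → already a tail → [3, 8, 18, 21]
9 → replaces 18 → [3, 8, 9, 21]
13 → replaces 21 → [3, 8, 9, 13]
Length 4; one witness is 3, 8, 18, 21.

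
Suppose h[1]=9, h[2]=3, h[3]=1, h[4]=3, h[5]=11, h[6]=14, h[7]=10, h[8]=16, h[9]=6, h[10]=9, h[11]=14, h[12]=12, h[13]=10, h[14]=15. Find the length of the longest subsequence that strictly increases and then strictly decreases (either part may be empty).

8

inc[i] = longest strictly increasing subsequence ending at i; dec[i] = longest strictly decreasing subsequence starting at i:
i:      1  2  3  4  5  6  7  8  9 10 11 12 13 14
h[i]:   9  3  1  3 11 14 10 16  6  9 14 12 10 15
inc:    1  1  1  2  3  4  3  5  3  4  5  5  5  6
dec:    3  2  1  1  3  3  2  4  1  1  3  2  1  1
Best peak at i=8 (value 16): inc=5, dec=4, length 5+4−1 = 8.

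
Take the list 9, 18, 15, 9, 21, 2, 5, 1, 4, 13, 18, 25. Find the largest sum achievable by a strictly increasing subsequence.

Let S[i] be the best sum of a strictly increasing subsequence ending at i:
i:      1  2  3  4  5  6  7  8  9 10 11 12
a[i]:   9 18 15  9 21  2  5  1  4 13 18 25
S:      9 27 24  9 48  2  7  1  6 22 42 73
Maximum is 73 (e.g. 9 + 18 + 21 + 25).

73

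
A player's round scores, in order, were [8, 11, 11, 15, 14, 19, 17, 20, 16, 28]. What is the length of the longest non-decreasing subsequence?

Track the smallest tail for each achievable length (allowing ties):
8 → extends → [8]
11 → extends → [8, 11]
11 → extends → [8, 11, 11]
15 → extends → [8, 11, 11, 15]
14 → replaces 15 → [8, 11, 11, 14]
19 → extends → [8, 11, 11, 14, 19]
17 → replaces 19 → [8, 11, 11, 14, 17]
20 → extends → [8, 11, 11, 14, 17, 20]
16 → replaces 17 → [8, 11, 11, 14, 16, 20]
28 → extends → [8, 11, 11, 14, 16, 20, 28]
Seven tails, so the longest non-decreasing subsequence has length 7 (e.g. 8, 11, 11, 15, 19, 20, 28).

7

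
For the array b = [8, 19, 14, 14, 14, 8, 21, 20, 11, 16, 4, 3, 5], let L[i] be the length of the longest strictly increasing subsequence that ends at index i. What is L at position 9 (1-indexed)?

dp[i] = 1 + max{dp[j] : j<i, b[j]<b[i]} (or 1 if no such j):
i:      1  2  3  4  5  6  7  8  9 10 11 12 13
b[i]:   8 19 14 14 14  8 21 20 11 16  4  3  5
dp:     1  2  2  2  2  1  3  3  2  3  1  1  2
At index 9 the value is 2.

2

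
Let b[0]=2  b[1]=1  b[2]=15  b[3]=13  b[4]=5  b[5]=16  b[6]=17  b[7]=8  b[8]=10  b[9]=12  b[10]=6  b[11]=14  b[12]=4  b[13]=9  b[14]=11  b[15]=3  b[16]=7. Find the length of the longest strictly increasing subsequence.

Let dp[i] be the length of the longest such subsequence ending at index i:
i:      0  1  2  3  4  5  6  7  8  9 10 11 12 13 14 15 16
b[i]:   2  1 15 13  5 16 17  8 10 12  6 14  4  9 11  3  7
dp:     1  1  2  2  2  3  4  3  4  5  3  6  2  4  5  2  4
Maximum dp value is 6.

6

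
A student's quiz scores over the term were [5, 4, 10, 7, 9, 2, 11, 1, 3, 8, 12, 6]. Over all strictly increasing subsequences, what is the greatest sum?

44

Let S[i] be the best sum of a strictly increasing subsequence ending at i:
i:      1  2  3  4  5  6  7  8  9 10 11 12
a[i]:   5  4 10  7  9  2 11  1  3  8 12  6
S:      5  4 15 12 21  2 32  1  5 20 44 11
Maximum is 44 (e.g. 5 + 7 + 9 + 11 + 12).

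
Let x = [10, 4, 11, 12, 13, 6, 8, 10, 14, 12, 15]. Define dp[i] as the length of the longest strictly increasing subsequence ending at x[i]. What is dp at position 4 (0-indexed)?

dp[i] = 1 + max{dp[j] : j<i, x[j]<x[i]} (or 1 if no such j):
i:      0  1  2  3  4  5  6  7  8  9 10
x[i]:  10  4 11 12 13  6  8 10 14 12 15
dp:     1  1  2  3  4  2  3  4  5  5  6
At index 4 the value is 4.

4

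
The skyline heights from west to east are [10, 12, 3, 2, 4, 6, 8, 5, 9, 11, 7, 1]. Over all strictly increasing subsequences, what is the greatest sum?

41

Let S[i] be the best sum of a strictly increasing subsequence ending at i:
i:      1  2  3  4  5  6  7  8  9 10 11 12
a[i]:  10 12  3  2  4  6  8  5  9 11  7  1
S:     10 22  3  2  7 13 21 12 30 41 20  1
Maximum is 41 (e.g. 3 + 4 + 6 + 8 + 9 + 11).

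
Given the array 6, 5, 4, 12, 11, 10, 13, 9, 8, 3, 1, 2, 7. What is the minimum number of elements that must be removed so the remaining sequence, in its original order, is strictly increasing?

Fewest deletions = n − (longest strictly increasing subsequence).
i:      1  2  3  4  5  6  7  8  9 10 11 12 13
a[i]:   6  5  4 12 11 10 13  9  8  3  1  2  7
dp:     1  1  1  2  2  2  3  2  2  1  1  2  3
max dp = 3, so deletions = 13 − 3 = 10.

10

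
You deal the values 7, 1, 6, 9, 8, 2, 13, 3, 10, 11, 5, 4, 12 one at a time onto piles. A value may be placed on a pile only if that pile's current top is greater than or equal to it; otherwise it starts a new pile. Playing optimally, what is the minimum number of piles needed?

6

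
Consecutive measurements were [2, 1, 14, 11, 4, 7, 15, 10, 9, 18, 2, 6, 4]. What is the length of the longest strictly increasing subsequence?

5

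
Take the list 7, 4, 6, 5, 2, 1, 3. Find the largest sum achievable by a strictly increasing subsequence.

Let S[i] be the best sum of a strictly increasing subsequence ending at i:
i:      1  2  3  4  5  6  7
a[i]:   7  4  6  5  2  1  3
S:      7  4 10  9  2  1  5
Maximum is 10 (e.g. 4 + 6).

10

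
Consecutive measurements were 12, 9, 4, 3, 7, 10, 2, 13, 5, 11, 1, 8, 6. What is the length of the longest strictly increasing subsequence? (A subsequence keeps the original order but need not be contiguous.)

4

Let dp[i] be the length of the longest such subsequence ending at index i:
i:      1  2  3  4  5  6  7  8  9 10 11 12 13
a[i]:  12  9  4  3  7 10  2 13  5 11  1  8  6
dp:     1  1  1  1  2  3  1  4  2  4  1  3  3
Maximum dp value is 4.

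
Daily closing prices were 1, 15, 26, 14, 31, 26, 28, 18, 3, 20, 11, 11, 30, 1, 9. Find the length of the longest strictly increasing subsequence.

5

Track the smallest tail for each achievable length (strict):
1 → extends → [1]
15 → extends → [1, 15]
26 → extends → [1, 15, 26]
14 → replaces 15 → [1, 14, 26]
31 → extends → [1, 14, 26, 31]
26 → already a tail → [1, 14, 26, 31]
28 → replaces 31 → [1, 14, 26, 28]
18 → replaces 26 → [1, 14, 18, 28]
3 → replaces 14 → [1, 3, 18, 28]
20 → replaces 28 → [1, 3, 18, 20]
11 → replaces 18 → [1, 3, 11, 20]
11 → already a tail → [1, 3, 11, 20]
30 → extends → [1, 3, 11, 20, 30]
1 → already a tail → [1, 3, 11, 20, 30]
9 → replaces 11 → [1, 3, 9, 20, 30]
Five tails, so the longest strictly increasing subsequence has length 5 (e.g. 1, 15, 26, 28, 30).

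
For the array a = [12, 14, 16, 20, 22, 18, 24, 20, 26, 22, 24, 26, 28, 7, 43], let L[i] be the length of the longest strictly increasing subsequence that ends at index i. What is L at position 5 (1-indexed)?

dp[i] = 1 + max{dp[j] : j<i, a[j]<a[i]} (or 1 if no such j):
i:      1  2  3  4  5  6  7  8  9 10 11 12 13 14 15
a[i]:  12 14 16 20 22 18 24 20 26 22 24 26 28  7 43
dp:     1  2  3  4  5  4  6  5  7  6  7  8  9  1 10
At index 5 the value is 5.

5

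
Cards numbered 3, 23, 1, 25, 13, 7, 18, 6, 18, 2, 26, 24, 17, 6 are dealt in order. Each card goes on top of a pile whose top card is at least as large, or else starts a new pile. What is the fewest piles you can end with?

4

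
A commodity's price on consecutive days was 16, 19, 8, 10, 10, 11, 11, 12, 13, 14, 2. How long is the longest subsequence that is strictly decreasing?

3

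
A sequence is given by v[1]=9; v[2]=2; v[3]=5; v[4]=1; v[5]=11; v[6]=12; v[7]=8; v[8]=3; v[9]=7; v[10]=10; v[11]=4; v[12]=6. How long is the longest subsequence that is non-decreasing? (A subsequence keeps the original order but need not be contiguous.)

4

Track the smallest tail for each achievable length (allowing ties):
9 → extends → [9]
2 → replaces 9 → [2]
5 → extends → [2, 5]
1 → replaces 2 → [1, 5]
11 → extends → [1, 5, 11]
12 → extends → [1, 5, 11, 12]
8 → replaces 11 → [1, 5, 8, 12]
3 → replaces 5 → [1, 3, 8, 12]
7 → replaces 8 → [1, 3, 7, 12]
10 → replaces 12 → [1, 3, 7, 10]
4 → replaces 7 → [1, 3, 4, 10]
6 → replaces 10 → [1, 3, 4, 6]
Four tails, so the longest non-decreasing subsequence has length 4 (e.g. 2, 5, 11, 12).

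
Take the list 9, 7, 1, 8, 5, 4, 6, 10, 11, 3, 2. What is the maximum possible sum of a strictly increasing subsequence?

36

Let S[i] be the best sum of a strictly increasing subsequence ending at i:
i:      1  2  3  4  5  6  7  8  9 10 11
a[i]:   9  7  1  8  5  4  6 10 11  3  2
S:      9  7  1 15  6  5 12 25 36  4  3
Maximum is 36 (e.g. 7 + 8 + 10 + 11).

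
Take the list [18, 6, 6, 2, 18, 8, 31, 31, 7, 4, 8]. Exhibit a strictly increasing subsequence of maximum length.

6, 18, 31

Patience tails give the LIS length; then backtrack through the dp parents:
18 → extends → [18]
6 → replaces 18 → [6]
6 → already a tail → [6]
2 → replaces 6 → [2]
18 → extends → [2, 18]
8 → replaces 18 → [2, 8]
31 → extends → [2, 8, 31]
31 → already a tail → [2, 8, 31]
7 → replaces 8 → [2, 7, 31]
4 → replaces 7 → [2, 4, 31]
8 → replaces 31 → [2, 4, 8]
Length 3; one witness is 6, 18, 31.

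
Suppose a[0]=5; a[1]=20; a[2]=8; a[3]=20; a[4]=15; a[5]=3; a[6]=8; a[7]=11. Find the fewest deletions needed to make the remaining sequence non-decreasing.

Fewest deletions = n − (longest non-decreasing subsequence).
Patience tails:
5 → extends → [5]
20 → extends → [5, 20]
8 → replaces 20 → [5, 8]
20 → extends → [5, 8, 20]
15 → replaces 20 → [5, 8, 15]
3 → replaces 5 → [3, 8, 15]
8 → replaces 15 → [3, 8, 8]
11 → extends → [3, 8, 8, 11]
Longest non-decreasing subsequence has length 4, so deletions = 8 − 4 = 4.

4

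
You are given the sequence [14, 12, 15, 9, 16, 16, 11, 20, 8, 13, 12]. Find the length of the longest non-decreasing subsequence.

Track the smallest tail for each achievable length (allowing ties):
14 → extends → [14]
12 → replaces 14 → [12]
15 → extends → [12, 15]
9 → replaces 12 → [9, 15]
16 → extends → [9, 15, 16]
16 → extends → [9, 15, 16, 16]
11 → replaces 15 → [9, 11, 16, 16]
20 → extends → [9, 11, 16, 16, 20]
8 → replaces 9 → [8, 11, 16, 16, 20]
13 → replaces 16 → [8, 11, 13, 16, 20]
12 → replaces 13 → [8, 11, 12, 16, 20]
Five tails, so the longest non-decreasing subsequence has length 5 (e.g. 14, 15, 16, 16, 20).

5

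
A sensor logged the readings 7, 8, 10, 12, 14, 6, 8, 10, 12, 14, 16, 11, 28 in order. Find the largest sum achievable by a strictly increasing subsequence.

Let S[i] be the best sum of a strictly increasing subsequence ending at i:
i:      1  2  3  4  5  6  7  8  9 10 11 12 13
a[i]:   7  8 10 12 14  6  8 10 12 14 16 11 28
S:      7 15 25 37 51  6 15 25 37 51 67 36 95
Maximum is 95 (e.g. 7 + 8 + 10 + 12 + 14 + 16 + 28).

95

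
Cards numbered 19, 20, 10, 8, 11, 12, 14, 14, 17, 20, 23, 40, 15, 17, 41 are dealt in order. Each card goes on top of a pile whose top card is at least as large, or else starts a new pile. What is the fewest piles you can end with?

The minimum number of non-increasing subsequences covering a sequence equals the length of its longest strictly increasing subsequence.
LIS length is 9 (e.g. 10, 11, 12, 14, 17, 20, 23, 40, 41), so 9 piles are needed.

9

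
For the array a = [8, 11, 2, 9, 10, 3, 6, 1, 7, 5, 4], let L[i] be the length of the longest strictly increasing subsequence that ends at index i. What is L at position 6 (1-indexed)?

2

dp[i] = 1 + max{dp[j] : j<i, a[j]<a[i]} (or 1 if no such j):
i:      1  2  3  4  5  6  7  8  9 10 11
a[i]:   8 11  2  9 10  3  6  1  7  5  4
dp:     1  2  1  2  3  2  3  1  4  3  3
At index 6 the value is 2.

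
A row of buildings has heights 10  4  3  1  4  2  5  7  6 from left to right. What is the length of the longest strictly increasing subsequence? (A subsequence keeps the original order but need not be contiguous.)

Track the smallest tail for each achievable length (strict):
10 → extends → [10]
4 → replaces 10 → [4]
3 → replaces 4 → [3]
1 → replaces 3 → [1]
4 → extends → [1, 4]
2 → replaces 4 → [1, 2]
5 → extends → [1, 2, 5]
7 → extends → [1, 2, 5, 7]
6 → replaces 7 → [1, 2, 5, 6]
Four tails, so the longest strictly increasing subsequence has length 4 (e.g. 3, 4, 5, 7).

4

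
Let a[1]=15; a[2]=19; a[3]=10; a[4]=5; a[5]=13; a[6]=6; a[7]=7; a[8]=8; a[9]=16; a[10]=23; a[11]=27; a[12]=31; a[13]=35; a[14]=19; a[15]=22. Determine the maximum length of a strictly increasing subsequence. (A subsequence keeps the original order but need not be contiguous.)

Let dp[i] be the length of the longest such subsequence ending at index i:
i:      1  2  3  4  5  6  7  8  9 10 11 12 13 14 15
a[i]:  15 19 10  5 13  6  7  8 16 23 27 31 35 19 22
dp:     1  2  1  1  2  2  3  4  5  6  7  8  9  6  7
Maximum dp value is 9.

9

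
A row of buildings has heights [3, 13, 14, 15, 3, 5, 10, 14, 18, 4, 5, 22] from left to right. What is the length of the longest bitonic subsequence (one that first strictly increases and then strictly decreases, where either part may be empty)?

inc[i] = longest strictly increasing subsequence ending at i; dec[i] = longest strictly decreasing subsequence starting at i:
i:      1  2  3  4  5  6  7  8  9 10 11 12
a[i]:   3 13 14 15  3  5 10 14 18  4  5 22
inc:    1  2  3  4  1  2  3  4  5  2  3  6
dec:    1  3  3  3  1  2  2  2  2  1  1  1
Best peak at i=4 (value 15): inc=4, dec=3, length 4+3−1 = 6.

6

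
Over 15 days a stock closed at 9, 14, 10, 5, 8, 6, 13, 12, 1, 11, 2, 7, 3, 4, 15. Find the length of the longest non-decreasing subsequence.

5

Track the smallest tail for each achievable length (allowing ties):
9 → extends → [9]
14 → extends → [9, 14]
10 → replaces 14 → [9, 10]
5 → replaces 9 → [5, 10]
8 → replaces 10 → [5, 8]
6 → replaces 8 → [5, 6]
13 → extends → [5, 6, 13]
12 → replaces 13 → [5, 6, 12]
1 → replaces 5 → [1, 6, 12]
11 → replaces 12 → [1, 6, 11]
2 → replaces 6 → [1, 2, 11]
7 → replaces 11 → [1, 2, 7]
3 → replaces 7 → [1, 2, 3]
4 → extends → [1, 2, 3, 4]
15 → extends → [1, 2, 3, 4, 15]
Five tails, so the longest non-decreasing subsequence has length 5 (e.g. 1, 2, 3, 4, 15).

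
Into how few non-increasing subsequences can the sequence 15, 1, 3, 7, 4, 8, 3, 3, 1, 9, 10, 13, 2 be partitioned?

7

Place each on the leftmost legal pile:
15 → new pile 1 (tops now [15])
1 → pile 1 (tops now [1])
3 → new pile 2 (tops now [1, 3])
7 → new pile 3 (tops now [1, 3, 7])
4 → pile 3 (tops now [1, 3, 4])
8 → new pile 4 (tops now [1, 3, 4, 8])
3 → pile 2 (tops now [1, 3, 4, 8])
3 → pile 2 (tops now [1, 3, 4, 8])
1 → pile 1 (tops now [1, 3, 4, 8])
9 → new pile 5 (tops now [1, 3, 4, 8, 9])
10 → new pile 6 (tops now [1, 3, 4, 8, 9, 10])
13 → new pile 7 (tops now [1, 3, 4, 8, 9, 10, 13])
2 → pile 2 (tops now [1, 2, 4, 8, 9, 10, 13])
Seven piles.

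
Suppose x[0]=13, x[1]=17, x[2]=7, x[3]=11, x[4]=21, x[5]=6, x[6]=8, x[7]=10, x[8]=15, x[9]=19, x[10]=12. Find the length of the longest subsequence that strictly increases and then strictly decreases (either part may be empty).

inc[i] = longest strictly increasing subsequence ending at i; dec[i] = longest strictly decreasing subsequence starting at i:
i:      0  1  2  3  4  5  6  7  8  9 10
x[i]:  13 17  7 11 21  6  8 10 15 19 12
inc:    1  2  1  2  3  1  2  3  4  5  4
dec:    3  3  2  2  3  1  1  1  2  2  1
Best peak at i=9 (value 19): inc=5, dec=2, length 5+2−1 = 6.

6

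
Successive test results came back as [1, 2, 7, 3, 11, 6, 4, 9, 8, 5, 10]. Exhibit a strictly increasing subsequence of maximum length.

Patience tails give the LIS length; then backtrack through the dp parents:
1 → extends → [1]
2 → extends → [1, 2]
7 → extends → [1, 2, 7]
3 → replaces 7 → [1, 2, 3]
11 → extends → [1, 2, 3, 11]
6 → replaces 11 → [1, 2, 3, 6]
4 → replaces 6 → [1, 2, 3, 4]
9 → extends → [1, 2, 3, 4, 9]
8 → replaces 9 → [1, 2, 3, 4, 8]
5 → replaces 8 → [1, 2, 3, 4, 5]
10 → extends → [1, 2, 3, 4, 5, 10]
Length 6; one witness is 1, 2, 3, 6, 9, 10.

1, 2, 3, 6, 9, 10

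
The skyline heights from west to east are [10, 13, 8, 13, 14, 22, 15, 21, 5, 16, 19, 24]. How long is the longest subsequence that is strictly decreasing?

Let dp[i] be the longest strictly decreasing subsequence ending at i:
i:      1  2  3  4  5  6  7  8  9 10 11 12
a[i]:  10 13  8 13 14 22 15 21  5 16 19 24
dp:     1  1  2  1  1  1  2  2  3  3  3  1
Maximum is 3.

3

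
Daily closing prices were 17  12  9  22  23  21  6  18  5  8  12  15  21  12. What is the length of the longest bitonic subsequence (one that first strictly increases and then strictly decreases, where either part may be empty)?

inc[i] = longest strictly increasing subsequence ending at i; dec[i] = longest strictly decreasing subsequence starting at i:
i:      1  2  3  4  5  6  7  8  9 10 11 12 13 14
a[i]:  17 12  9 22 23 21  6 18  5  8 12 15 21 12
inc:    1  1  1  2  3  2  1  2  1  2  3  4  5  3
dec:    5  4  3  5  5  4  2  3  1  1  1  2  2  1
Best peak at i=5 (value 23): inc=3, dec=5, length 3+5−1 = 7.

7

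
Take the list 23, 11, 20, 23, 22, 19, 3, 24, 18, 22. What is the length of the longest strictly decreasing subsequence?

4

Negate each value so 'decreasing' becomes 'increasing', then run patience tails on the negated sequence:
-23 → extends → [-23]
-11 → extends → [-23, -11]
-20 → replaces -11 → [-23, -20]
-23 → already a tail → [-23, -20]
-22 → replaces -20 → [-23, -22]
-19 → extends → [-23, -22, -19]
-3 → extends → [-23, -22, -19, -3]
-24 → replaces -23 → [-24, -22, -19, -3]
-18 → replaces -3 → [-24, -22, -19, -18]
-22 → already a tail → [-24, -22, -19, -18]
Four tails, so the longest strictly decreasing subsequence of the original has length 4.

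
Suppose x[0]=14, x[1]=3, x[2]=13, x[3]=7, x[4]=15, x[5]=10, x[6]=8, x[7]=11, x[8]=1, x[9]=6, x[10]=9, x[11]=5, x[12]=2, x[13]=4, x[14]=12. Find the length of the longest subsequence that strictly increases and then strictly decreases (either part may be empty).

inc[i] = longest strictly increasing subsequence ending at i; dec[i] = longest strictly decreasing subsequence starting at i:
i:      0  1  2  3  4  5  6  7  8  9 10 11 12 13 14
x[i]:  14  3 13  7 15 10  8 11  1  6  9  5  2  4 12
inc:    1  1  2  2  3  3  3  4  1  2  4  2  2  3  5
dec:    7  2  6  4  6  5  4  4  1  3  3  2  1  1  1
Best peak at i=4 (value 15): inc=3, dec=6, length 3+6−1 = 8.

8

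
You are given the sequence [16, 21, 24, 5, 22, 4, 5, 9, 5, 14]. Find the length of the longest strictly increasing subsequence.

4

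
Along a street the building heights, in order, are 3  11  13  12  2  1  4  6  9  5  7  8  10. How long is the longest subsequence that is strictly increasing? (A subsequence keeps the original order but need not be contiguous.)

Let dp[i] be the length of the longest such subsequence ending at index i:
i:      1  2  3  4  5  6  7  8  9 10 11 12 13
a[i]:   3 11 13 12  2  1  4  6  9  5  7  8 10
dp:     1  2  3  3  1  1  2  3  4  3  4  5  6
Maximum dp value is 6.

6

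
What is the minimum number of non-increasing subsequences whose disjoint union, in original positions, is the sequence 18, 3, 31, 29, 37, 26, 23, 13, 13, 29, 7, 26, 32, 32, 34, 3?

Place each on the leftmost legal pile:
18 → new pile 1 (tops now [18])
3 → pile 1 (tops now [3])
31 → new pile 2 (tops now [3, 31])
29 → pile 2 (tops now [3, 29])
37 → new pile 3 (tops now [3, 29, 37])
26 → pile 2 (tops now [3, 26, 37])
23 → pile 2 (tops now [3, 23, 37])
13 → pile 2 (tops now [3, 13, 37])
13 → pile 2 (tops now [3, 13, 37])
29 → pile 3 (tops now [3, 13, 29])
7 → pile 2 (tops now [3, 7, 29])
26 → pile 3 (tops now [3, 7, 26])
32 → new pile 4 (tops now [3, 7, 26, 32])
32 → pile 4 (tops now [3, 7, 26, 32])
34 → new pile 5 (tops now [3, 7, 26, 32, 34])
3 → pile 1 (tops now [3, 7, 26, 32, 34])
Five piles.

5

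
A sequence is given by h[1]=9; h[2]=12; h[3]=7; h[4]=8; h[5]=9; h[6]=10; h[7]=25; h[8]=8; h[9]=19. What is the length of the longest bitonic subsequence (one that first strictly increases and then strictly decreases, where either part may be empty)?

inc[i] = longest strictly increasing subsequence ending at i; dec[i] = longest strictly decreasing subsequence starting at i:
i:      1  2  3  4  5  6  7  8  9
h[i]:   9 12  7  8  9 10 25  8 19
inc:    1  2  1  2  3  4  5  2  5
dec:    2  3  1  1  2  2  2  1  1
Best peak at i=7 (value 25): inc=5, dec=2, length 5+2−1 = 6.

6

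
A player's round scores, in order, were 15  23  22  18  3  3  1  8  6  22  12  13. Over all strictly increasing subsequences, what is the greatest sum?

55

Let S[i] be the best sum of a strictly increasing subsequence ending at i:
i:      1  2  3  4  5  6  7  8  9 10 11 12
a[i]:  15 23 22 18  3  3  1  8  6 22 12 13
S:     15 38 37 33  3  3  1 11  9 55 23 36
Maximum is 55 (e.g. 15 + 18 + 22).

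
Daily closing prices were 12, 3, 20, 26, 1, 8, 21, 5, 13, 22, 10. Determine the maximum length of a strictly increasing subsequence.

4

Let dp[i] be the length of the longest such subsequence ending at index i:
i:      1  2  3  4  5  6  7  8  9 10 11
a[i]:  12  3 20 26  1  8 21  5 13 22 10
dp:     1  1  2  3  1  2  3  2  3  4  3
Maximum dp value is 4.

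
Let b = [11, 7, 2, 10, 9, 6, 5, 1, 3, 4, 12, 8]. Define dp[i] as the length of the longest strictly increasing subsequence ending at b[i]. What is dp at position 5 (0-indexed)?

dp[i] = 1 + max{dp[j] : j<i, b[j]<b[i]} (or 1 if no such j):
i:      0  1  2  3  4  5  6  7  8  9 10 11
b[i]:  11  7  2 10  9  6  5  1  3  4 12  8
dp:     1  1  1  2  2  2  2  1  2  3  4  4
At index 5 the value is 2.

2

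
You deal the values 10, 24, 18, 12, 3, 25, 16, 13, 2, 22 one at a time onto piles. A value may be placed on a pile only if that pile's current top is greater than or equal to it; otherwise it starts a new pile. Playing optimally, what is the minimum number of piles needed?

4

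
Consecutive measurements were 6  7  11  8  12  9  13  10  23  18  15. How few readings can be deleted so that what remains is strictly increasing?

5

Fewest deletions = n − (longest strictly increasing subsequence).
Patience tails:
6 → extends → [6]
7 → extends → [6, 7]
11 → extends → [6, 7, 11]
8 → replaces 11 → [6, 7, 8]
12 → extends → [6, 7, 8, 12]
9 → replaces 12 → [6, 7, 8, 9]
13 → extends → [6, 7, 8, 9, 13]
10 → replaces 13 → [6, 7, 8, 9, 10]
23 → extends → [6, 7, 8, 9, 10, 23]
18 → replaces 23 → [6, 7, 8, 9, 10, 18]
15 → replaces 18 → [6, 7, 8, 9, 10, 15]
Longest strictly increasing subsequence has length 6, so deletions = 11 − 6 = 5.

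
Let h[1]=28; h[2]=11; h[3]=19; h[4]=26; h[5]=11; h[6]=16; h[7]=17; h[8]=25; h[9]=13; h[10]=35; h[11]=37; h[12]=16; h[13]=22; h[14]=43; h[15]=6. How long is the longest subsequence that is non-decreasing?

8

Track the smallest tail for each achievable length (allowing ties):
28 → extends → [28]
11 → replaces 28 → [11]
19 → extends → [11, 19]
26 → extends → [11, 19, 26]
11 → replaces 19 → [11, 11, 26]
16 → replaces 26 → [11, 11, 16]
17 → extends → [11, 11, 16, 17]
25 → extends → [11, 11, 16, 17, 25]
13 → replaces 16 → [11, 11, 13, 17, 25]
35 → extends → [11, 11, 13, 17, 25, 35]
37 → extends → [11, 11, 13, 17, 25, 35, 37]
16 → replaces 17 → [11, 11, 13, 16, 25, 35, 37]
22 → replaces 25 → [11, 11, 13, 16, 22, 35, 37]
43 → extends → [11, 11, 13, 16, 22, 35, 37, 43]
6 → replaces 11 → [6, 11, 13, 16, 22, 35, 37, 43]
Eight tails, so the longest non-decreasing subsequence has length 8 (e.g. 11, 11, 16, 17, 25, 35, 37, 43).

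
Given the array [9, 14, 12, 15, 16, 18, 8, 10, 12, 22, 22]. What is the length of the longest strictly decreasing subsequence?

Let dp[i] be the longest strictly decreasing subsequence ending at i:
i:      1  2  3  4  5  6  7  8  9 10 11
a[i]:   9 14 12 15 16 18  8 10 12 22 22
dp:     1  1  2  1  1  1  3  3  2  1  1
Maximum is 3.

3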